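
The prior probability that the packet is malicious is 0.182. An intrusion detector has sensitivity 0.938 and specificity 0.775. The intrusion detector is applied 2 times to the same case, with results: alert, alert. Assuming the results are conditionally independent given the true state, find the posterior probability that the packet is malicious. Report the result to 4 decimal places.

Posterior P(H) ≈ 0.7945

With H the event that the packet is malicious, the joint likelihood of the observed sequence is P(data|H) = 0.938·0.938 = 0.87984 and P(data|¬H) = 0.225·0.225 = 0.050625.
Bayes: P(H|data) = 0.182·0.87984 / (0.182·0.87984 + 0.818·0.050625) = 0.16013/0.20154 = 0.7945.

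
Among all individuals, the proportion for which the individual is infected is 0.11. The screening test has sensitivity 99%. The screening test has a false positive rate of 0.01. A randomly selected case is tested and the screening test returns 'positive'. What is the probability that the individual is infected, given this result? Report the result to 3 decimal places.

Write H for 'the individual is infected'. Prior odds H:¬H = 0.11/0.89 = 0.12360. For the 'positive' outcome, the likelihood ratio is 0.99/0.01 = 99.000.
Posterior odds = 0.12360 × 99.000 = 12.236, so P(H|E) = 12.236/(1+12.236) = 0.924.

P(H | E) ≈ 0.924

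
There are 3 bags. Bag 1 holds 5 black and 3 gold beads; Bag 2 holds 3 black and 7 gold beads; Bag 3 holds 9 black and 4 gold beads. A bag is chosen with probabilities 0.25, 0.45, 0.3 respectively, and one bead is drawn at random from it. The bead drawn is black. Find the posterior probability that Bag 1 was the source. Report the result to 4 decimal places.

Posterior probability ≈ 0.3132

P(black|Bag 1) = 0.625; P(black|Bag 2) = 0.3; P(black|Bag 3) = 0.6923.
Prior × likelihood for each source: 0.25·0.625=0.1562, 0.45·0.3=0.1350, 0.3·0.6923=0.2077. Summing gives P(black) = 0.49894.
P(Bag 1 | black) = 0.1562 / 0.49894 = 0.3132.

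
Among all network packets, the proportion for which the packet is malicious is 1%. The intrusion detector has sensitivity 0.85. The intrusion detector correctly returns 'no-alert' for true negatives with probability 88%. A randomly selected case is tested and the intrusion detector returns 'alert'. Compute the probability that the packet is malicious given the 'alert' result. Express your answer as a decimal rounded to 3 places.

Write H for 'the packet is malicious'. Prior odds H:¬H = 0.01/0.99 = 0.010101. For the 'alert' outcome, the likelihood ratio is 0.85/0.12 = 7.0833.
Posterior odds = 0.010101 × 7.0833 = 0.071549, so P(H|E) = 0.071549/(1+0.071549) = 0.067.

P(H | E) ≈ 0.067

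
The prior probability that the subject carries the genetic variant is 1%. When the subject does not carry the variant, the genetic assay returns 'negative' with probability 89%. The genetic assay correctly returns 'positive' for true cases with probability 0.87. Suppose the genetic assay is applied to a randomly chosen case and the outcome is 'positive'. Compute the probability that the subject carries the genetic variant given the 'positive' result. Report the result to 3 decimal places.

Write H for 'the subject carries the genetic variant'. Prior odds H:¬H = 0.01/0.99 = 0.010101. For the 'positive' outcome, the likelihood ratio is 0.87/0.11 = 7.9091.
Posterior odds = 0.010101 × 7.9091 = 0.079890, so P(H|E) = 0.079890/(1+0.079890) = 0.074.

P(H | E) ≈ 0.074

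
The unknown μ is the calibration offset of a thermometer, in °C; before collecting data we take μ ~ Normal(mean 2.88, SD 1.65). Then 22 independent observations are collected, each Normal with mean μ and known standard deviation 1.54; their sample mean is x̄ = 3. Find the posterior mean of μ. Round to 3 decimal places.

With known σ, the Normal prior is conjugate. Weight on the data is w = (n/σ²)/(n/σ² + 1/τ₀²) = 9.27644/(9.27644+0.367309) = 0.96191.
Posterior mean = w·x̄ + (1−w)·μ₀ = 0.96191·3 + 0.038088·2.88 = 2.995.

Posterior mean ≈ 2.995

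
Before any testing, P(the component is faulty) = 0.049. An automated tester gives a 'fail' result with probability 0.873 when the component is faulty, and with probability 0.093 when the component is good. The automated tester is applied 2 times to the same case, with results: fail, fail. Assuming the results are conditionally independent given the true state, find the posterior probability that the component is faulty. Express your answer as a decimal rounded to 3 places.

Let H be the event that the component is faulty; start with P(H) = 0.049. P('fail'|H) = 0.873, P('fail'|¬H) = 0.093.
Update on result 1 ('fail'): P(H) ← 0.873·0.0490 / (0.873·0.0490 + 0.093·0.9510) = 0.042777/0.13122 = 0.3260.
Update on result 2 ('fail'): P(H) ← 0.873·0.3260 / (0.873·0.3260 + 0.093·0.6740) = 0.28459/0.34728 = 0.8195.

Posterior P(H) ≈ 0.820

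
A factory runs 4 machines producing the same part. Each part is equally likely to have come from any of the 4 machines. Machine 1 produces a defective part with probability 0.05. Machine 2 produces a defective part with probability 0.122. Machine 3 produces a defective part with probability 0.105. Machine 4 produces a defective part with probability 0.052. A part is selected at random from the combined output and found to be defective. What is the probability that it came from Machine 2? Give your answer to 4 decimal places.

Tabulate prior·likelihood by source: [1] prior 0.25, lik 0.05, product 0.01250; [2] prior 0.25, lik 0.122, product 0.03050; [3] prior 0.25, lik 0.105, product 0.02625; [4] prior 0.25, lik 0.052, product 0.01300.
Normalizing constant = 0.082250; the posterior for Machine 2 is its product over the sum, 0.03050/0.082250 = 0.3708.

Posterior probability ≈ 0.3708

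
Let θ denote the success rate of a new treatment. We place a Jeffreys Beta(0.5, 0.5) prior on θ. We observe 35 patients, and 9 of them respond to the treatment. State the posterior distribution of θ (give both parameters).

Posterior: Beta(9.5, 26.5)

Observing 9 successes and 26 failures updates Beta(0.5, 0.5) by adding the success and failure counts to the two shape parameters: α = 0.5+9 = 9.5, β = 0.5+26 = 26.5.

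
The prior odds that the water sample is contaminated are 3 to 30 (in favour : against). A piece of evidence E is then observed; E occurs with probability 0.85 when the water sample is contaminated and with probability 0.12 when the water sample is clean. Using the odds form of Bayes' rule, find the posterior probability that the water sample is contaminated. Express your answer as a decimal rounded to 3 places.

Prior odds = 3/30 = 0.10000.
Likelihood ratio for E = 0.85/0.12 = 7.0833.
Posterior odds = prior odds × LR = 0.70833.
Posterior probability = odds/(1+odds) = 0.70833/1.7083 = 0.415.

Posterior probability ≈ 0.415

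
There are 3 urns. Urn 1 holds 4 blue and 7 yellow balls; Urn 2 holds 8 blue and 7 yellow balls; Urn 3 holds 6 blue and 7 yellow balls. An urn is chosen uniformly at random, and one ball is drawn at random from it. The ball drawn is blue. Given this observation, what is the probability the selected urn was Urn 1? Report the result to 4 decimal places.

Tabulate prior·likelihood by source: [1] prior 0.333333, lik 0.3636, product 0.1212; [2] prior 0.333333, lik 0.5333, product 0.1778; [3] prior 0.333333, lik 0.4615, product 0.1538.
Normalizing constant = 0.45284; the posterior for Urn 1 is its product over the sum, 0.1212/0.45284 = 0.2677.

Posterior probability ≈ 0.2677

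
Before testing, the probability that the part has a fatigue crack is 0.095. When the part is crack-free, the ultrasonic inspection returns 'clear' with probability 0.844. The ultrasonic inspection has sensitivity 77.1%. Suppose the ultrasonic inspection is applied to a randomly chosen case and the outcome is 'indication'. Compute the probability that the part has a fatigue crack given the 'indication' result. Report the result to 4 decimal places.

Let H be the event that the part has a fatigue crack. P(H) = 0.095, so P(¬H) = 0.905. With E the 'indication' result, P(E|H) = 0.771 and P(E|¬H) = 0.156.
P(E) = 0.771·0.095 + 0.156·0.905 = 0.073245 + 0.14118 = 0.21443.
By Bayes' theorem, P(H|E) = 0.073245 / 0.21443 = 0.3416.

P(H | E) ≈ 0.3416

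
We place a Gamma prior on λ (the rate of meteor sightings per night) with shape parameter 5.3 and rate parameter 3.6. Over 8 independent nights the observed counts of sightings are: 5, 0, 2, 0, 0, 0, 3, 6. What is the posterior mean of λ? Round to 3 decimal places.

Total count ∑xᵢ = 16 over n = 8 nights.
Gamma is conjugate to the Poisson likelihood: posterior is Gamma(shape = 5.3+16 = 21.3, rate = 3.6+8 = 11.6).
E[λ | data] = 21.3/11.6 = 1.836.

Posterior mean ≈ 1.836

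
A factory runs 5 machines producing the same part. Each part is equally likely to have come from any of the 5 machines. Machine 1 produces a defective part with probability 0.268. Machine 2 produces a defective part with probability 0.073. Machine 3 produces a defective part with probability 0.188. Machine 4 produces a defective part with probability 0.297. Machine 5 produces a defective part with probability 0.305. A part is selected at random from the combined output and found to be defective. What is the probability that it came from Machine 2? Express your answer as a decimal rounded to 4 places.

P(defective|M1) = 0.268; P(defective|M2) = 0.073; P(defective|M3) = 0.188; P(defective|M4) = 0.297; P(defective|M5) = 0.305.
Prior × likelihood for each source: 0.2·0.268=0.05360, 0.2·0.073=0.01460, 0.2·0.188=0.03760, 0.2·0.297=0.05940, 0.2·0.305=0.06100. Summing gives P(defective) = 0.22620.
P(Machine 2 | defective) = 0.01460 / 0.22620 = 0.0645.

Posterior probability ≈ 0.0645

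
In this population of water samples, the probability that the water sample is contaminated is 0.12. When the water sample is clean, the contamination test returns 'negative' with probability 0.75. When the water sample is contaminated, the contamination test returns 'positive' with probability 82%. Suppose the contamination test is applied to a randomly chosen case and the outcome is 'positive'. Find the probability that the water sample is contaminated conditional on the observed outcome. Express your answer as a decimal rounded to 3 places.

Write H for 'the water sample is contaminated'. Prior odds H:¬H = 0.12/0.88 = 0.13636. For the 'positive' outcome, the likelihood ratio is 0.82/0.25 = 3.2800.
Posterior odds = 0.13636 × 3.2800 = 0.44727, so P(H|E) = 0.44727/(1+0.44727) = 0.309.

P(H | E) ≈ 0.309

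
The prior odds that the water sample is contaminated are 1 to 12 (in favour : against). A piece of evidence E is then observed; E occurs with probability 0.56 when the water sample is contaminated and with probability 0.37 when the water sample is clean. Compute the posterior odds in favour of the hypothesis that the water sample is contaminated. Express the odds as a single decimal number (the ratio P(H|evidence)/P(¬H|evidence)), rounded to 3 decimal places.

Posterior odds ≈ 0.126

Prior odds = 1/12 = 0.083333. In log-odds, ln(0.083333) = -2.4849.
Add log likelihood ratio: ln(1.5135) = 0.41443.
Posterior log-odds = -2.0705, so posterior odds = exp(-2.0705) = 0.12613.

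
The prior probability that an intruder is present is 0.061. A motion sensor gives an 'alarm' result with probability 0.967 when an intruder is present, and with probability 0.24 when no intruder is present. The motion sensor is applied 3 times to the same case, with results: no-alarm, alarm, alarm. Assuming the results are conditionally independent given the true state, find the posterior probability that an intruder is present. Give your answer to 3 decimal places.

Posterior P(H) ≈ 0.044

Let H be the event that an intruder is present; start with P(H) = 0.061. P('alarm'|H) = 0.967, P('alarm'|¬H) = 0.24.
Update on result 1 ('no-alarm'): P(H) ← 0.033·0.0610 / (0.033·0.0610 + 0.76·0.9390) = 0.0020130/0.71565 = 0.0028.
Update on result 2 ('alarm'): P(H) ← 0.967·0.0028 / (0.967·0.0028 + 0.24·0.9972) = 0.0027200/0.24204 = 0.0112.
Update on result 3 ('alarm'): P(H) ← 0.967·0.0112 / (0.967·0.0112 + 0.24·0.9888) = 0.010867/0.24817 = 0.0438.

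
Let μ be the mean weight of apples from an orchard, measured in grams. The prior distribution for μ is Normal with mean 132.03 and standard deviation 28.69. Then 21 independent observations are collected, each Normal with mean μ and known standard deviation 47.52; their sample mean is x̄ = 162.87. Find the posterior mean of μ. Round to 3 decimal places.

With known σ, the Normal prior is conjugate. Weight on the data is w = (n/σ²)/(n/σ² + 1/τ₀²) = 0.00929965/(0.00929965+0.00121490) = 0.88446.
Posterior mean = w·x̄ + (1−w)·μ₀ = 0.88446·162.87 + 0.11554·132.03 = 159.307.

Posterior mean ≈ 159.307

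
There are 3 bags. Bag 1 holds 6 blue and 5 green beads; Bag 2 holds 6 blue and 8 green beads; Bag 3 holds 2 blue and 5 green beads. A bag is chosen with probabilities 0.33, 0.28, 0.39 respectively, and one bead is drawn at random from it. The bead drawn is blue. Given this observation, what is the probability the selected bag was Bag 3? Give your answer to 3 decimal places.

Posterior probability ≈ 0.271

P(blue|Bag 1) = 0.5455; P(blue|Bag 2) = 0.4286; P(blue|Bag 3) = 0.2857.
Prior × likelihood for each source: 0.33·0.5455=0.1800, 0.28·0.4286=0.1200, 0.39·0.2857=0.1114. Summing gives P(blue) = 0.41143.
P(Bag 3 | blue) = 0.1114 / 0.41143 = 0.271.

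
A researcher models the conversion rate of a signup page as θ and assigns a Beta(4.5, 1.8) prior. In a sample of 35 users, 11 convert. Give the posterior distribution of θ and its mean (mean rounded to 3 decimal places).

Observing 11 successes and 24 failures updates Beta(4.5, 1.8) by adding the success and failure counts to the two shape parameters: α = 4.5+11 = 15.5, β = 1.8+24 = 25.8.
Posterior mean = α/(α+β) = 15.5/41.3 = 0.375.

Posterior: Beta(15.5, 25.8); mean ≈ 0.375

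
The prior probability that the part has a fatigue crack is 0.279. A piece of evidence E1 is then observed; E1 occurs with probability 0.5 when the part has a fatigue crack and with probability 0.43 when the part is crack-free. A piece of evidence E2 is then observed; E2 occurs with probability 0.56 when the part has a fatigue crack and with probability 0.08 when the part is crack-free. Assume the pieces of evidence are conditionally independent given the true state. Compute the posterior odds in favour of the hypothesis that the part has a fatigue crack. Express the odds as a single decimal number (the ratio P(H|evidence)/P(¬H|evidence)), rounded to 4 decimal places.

Prior odds = 0.279/(1−0.279) = 0.38696.
Likelihood ratio for E1 = 0.5/0.43 = 1.1628.
Likelihood ratio for E2 = 0.56/0.08 = 7.0000.
Posterior odds = prior odds × LR₁ × LR₂ = 3.1497.

Posterior odds ≈ 3.1497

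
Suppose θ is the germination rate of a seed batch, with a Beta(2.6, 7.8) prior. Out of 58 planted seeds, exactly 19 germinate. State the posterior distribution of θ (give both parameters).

The binomial likelihood is conjugate to the Beta prior: with 19 successes and 39 failures, the posterior is Beta(2.6+19, 7.8+39) = Beta(21.6, 46.8).

Posterior: Beta(21.6, 46.8)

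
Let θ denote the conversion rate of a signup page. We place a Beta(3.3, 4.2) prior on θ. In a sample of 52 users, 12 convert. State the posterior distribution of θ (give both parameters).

Posterior: Beta(15.3, 44.2)

The binomial likelihood is conjugate to the Beta prior: with 12 successes and 40 failures, the posterior is Beta(3.3+12, 4.2+40) = Beta(15.3, 44.2).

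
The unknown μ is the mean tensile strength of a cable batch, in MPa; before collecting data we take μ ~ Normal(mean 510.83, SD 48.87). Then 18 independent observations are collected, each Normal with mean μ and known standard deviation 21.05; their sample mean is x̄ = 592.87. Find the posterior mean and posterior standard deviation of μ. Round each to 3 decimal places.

With known σ, the Normal prior is conjugate. Weight on the data is w = (n/σ²)/(n/σ² + 1/τ₀²) = 0.0406227/(0.0406227+0.00041871) = 0.98980.
Posterior mean = w·x̄ + (1−w)·μ₀ = 0.98980·592.87 + 0.010202·510.83 = 592.033. Posterior variance = 1/(0.0406227+0.00041871) = 24.3657, so SD = 4.936.

Posterior mean ≈ 592.033; posterior SD ≈ 4.936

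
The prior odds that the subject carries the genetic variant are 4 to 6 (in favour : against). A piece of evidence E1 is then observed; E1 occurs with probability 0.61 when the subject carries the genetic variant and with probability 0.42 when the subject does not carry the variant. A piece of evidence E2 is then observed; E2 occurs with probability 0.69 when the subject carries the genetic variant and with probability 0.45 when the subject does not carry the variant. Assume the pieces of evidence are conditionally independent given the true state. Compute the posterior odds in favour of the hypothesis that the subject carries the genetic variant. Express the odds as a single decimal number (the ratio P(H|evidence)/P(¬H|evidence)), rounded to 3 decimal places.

Prior odds = 4/6 = 0.66667. In log-odds, ln(0.66667) = -0.40547.
Add log likelihood ratios: ln(1.4524) + ln(1.5333) = 0.80065.
Posterior log-odds = 0.39518, so posterior odds = exp(0.39518) = 1.4847.

Posterior odds ≈ 1.485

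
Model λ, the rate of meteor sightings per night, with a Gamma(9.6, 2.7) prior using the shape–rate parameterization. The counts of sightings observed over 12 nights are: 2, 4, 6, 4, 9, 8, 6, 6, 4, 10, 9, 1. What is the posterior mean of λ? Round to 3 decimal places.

Posterior mean ≈ 5.347

Total count ∑xᵢ = 69 over n = 12 nights.
Gamma is conjugate to the Poisson likelihood: posterior is Gamma(shape = 9.6+69 = 78.6, rate = 2.7+12 = 14.7).
Posterior mean = shape/rate = 78.6/14.7 = 5.347.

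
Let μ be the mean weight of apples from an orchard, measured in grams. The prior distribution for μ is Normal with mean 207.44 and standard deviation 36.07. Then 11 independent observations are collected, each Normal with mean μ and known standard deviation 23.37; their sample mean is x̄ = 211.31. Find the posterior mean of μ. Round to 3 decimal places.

Posterior mean ≈ 211.168

Prior precision 1/τ₀² = 1/36.07² = 0.00076861; data precision n/σ² = 11/23.37² = 0.0201407.
Posterior precision = 0.00076861 + 0.0201407 = 0.0209093.
Posterior mean = (0.00076861·207.44 + 0.0201407·211.31) / 0.0209093 = 211.168.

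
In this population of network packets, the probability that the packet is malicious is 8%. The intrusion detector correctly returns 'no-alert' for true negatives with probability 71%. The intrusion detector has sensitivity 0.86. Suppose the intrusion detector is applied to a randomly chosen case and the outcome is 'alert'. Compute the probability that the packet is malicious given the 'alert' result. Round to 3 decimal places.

P(H | E) ≈ 0.205

Let H be the event that the packet is malicious. P(H) = 0.08, so P(¬H) = 0.92. With E the 'alert' result, P(E|H) = 0.86 and P(E|¬H) = 0.29.
P(E) = 0.86·0.08 + 0.29·0.92 = 0.068800 + 0.26680 = 0.33560.
By Bayes' theorem, P(H|E) = 0.068800 / 0.33560 = 0.205.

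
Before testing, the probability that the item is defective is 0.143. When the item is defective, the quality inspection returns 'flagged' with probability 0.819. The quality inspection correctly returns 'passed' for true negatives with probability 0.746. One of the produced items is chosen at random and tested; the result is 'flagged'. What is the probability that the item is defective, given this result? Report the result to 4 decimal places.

Write H for 'the item is defective'. Prior odds H:¬H = 0.143/0.857 = 0.16686. For the 'flagged' outcome, the likelihood ratio is 0.819/0.254 = 3.2244.
Posterior odds = 0.16686 × 3.2244 = 0.53803, so P(H|E) = 0.53803/(1+0.53803) = 0.3498.

P(H | E) ≈ 0.3498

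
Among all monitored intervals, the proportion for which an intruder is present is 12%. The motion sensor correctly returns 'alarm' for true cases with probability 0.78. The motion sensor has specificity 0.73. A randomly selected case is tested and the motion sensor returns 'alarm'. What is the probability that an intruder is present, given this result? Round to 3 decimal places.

P(H | E) ≈ 0.283

Let H be the event that an intruder is present. P(H) = 0.12, so P(¬H) = 0.88. With E the 'alarm' result, P(E|H) = 0.78 and P(E|¬H) = 0.27.
P(E) = 0.78·0.12 + 0.27·0.88 = 0.093600 + 0.23760 = 0.33120.
By Bayes' theorem, P(H|E) = 0.093600 / 0.33120 = 0.283.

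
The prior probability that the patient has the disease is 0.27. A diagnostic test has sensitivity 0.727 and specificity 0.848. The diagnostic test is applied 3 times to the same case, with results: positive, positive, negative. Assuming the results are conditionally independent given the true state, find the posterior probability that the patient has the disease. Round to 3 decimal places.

With H the event that the patient has the disease, the joint likelihood of the observed sequence is P(data|H) = 0.727·0.727·0.273 = 0.14429 and P(data|¬H) = 0.152·0.152·0.848 = 0.019592.
Bayes: P(H|data) = 0.27·0.14429 / (0.27·0.14429 + 0.73·0.019592) = 0.038958/0.053260 = 0.7315.

Posterior P(H) ≈ 0.731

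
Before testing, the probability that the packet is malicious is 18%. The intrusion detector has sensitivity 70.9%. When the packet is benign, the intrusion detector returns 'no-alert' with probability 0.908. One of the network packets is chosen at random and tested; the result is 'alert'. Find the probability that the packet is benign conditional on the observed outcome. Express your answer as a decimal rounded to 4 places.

Write H for 'the packet is malicious'. Prior odds H:¬H = 0.18/0.82 = 0.21951. For the 'alert' outcome, the likelihood ratio is 0.709/0.092 = 7.7065.
Posterior odds = 0.21951 × 7.7065 = 1.6917, so P(H|E) = 1.6917/(1+1.6917) = 0.6285. Then P(¬H|E) = 1 − 0.6285 = 0.3715.

P(¬H | E) ≈ 0.3715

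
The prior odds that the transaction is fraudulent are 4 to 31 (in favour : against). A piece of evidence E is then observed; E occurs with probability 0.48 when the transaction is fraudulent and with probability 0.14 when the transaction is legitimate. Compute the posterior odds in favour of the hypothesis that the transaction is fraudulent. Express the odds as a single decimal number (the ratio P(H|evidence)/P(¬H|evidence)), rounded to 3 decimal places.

Posterior odds ≈ 0.442

Prior odds = 4/31 = 0.12903. In log-odds, ln(0.12903) = -2.0477.
Add log likelihood ratio: ln(3.4286) = 1.2321.
Posterior log-odds = -0.81555, so posterior odds = exp(-0.81555) = 0.44240.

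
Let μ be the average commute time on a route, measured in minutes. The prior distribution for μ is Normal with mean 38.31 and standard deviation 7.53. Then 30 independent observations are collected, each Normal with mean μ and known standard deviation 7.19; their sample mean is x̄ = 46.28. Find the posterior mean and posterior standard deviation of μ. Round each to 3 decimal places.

With known σ, the Normal prior is conjugate. Weight on the data is w = (n/σ²)/(n/σ² + 1/τ₀²) = 0.580315/(0.580315+0.0176364) = 0.97051.
Posterior mean = w·x̄ + (1−w)·μ₀ = 0.97051·46.28 + 0.029495·38.31 = 46.045. Posterior variance = 1/(0.580315+0.0176364) = 1.67238, so SD = 1.293.

Posterior mean ≈ 46.045; posterior SD ≈ 1.293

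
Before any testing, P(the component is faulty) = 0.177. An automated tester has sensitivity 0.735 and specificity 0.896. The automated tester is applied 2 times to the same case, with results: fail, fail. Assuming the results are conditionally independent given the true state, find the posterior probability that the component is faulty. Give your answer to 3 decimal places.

Posterior P(H) ≈ 0.915

Let H be the event that the component is faulty; start with P(H) = 0.177. P('fail'|H) = 0.735, P('fail'|¬H) = 0.104.
Update on result 1 ('fail'): P(H) ← 0.735·0.1770 / (0.735·0.1770 + 0.104·0.8230) = 0.13009/0.21569 = 0.6032.
Update on result 2 ('fail'): P(H) ← 0.735·0.6032 / (0.735·0.6032 + 0.104·0.3968) = 0.44333/0.48460 = 0.9148.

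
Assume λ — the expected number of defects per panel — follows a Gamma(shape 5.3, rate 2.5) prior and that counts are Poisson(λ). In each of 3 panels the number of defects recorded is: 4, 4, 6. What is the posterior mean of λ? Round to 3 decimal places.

Posterior mean ≈ 3.509

Total count ∑xᵢ = 14 over n = 3 panels.
Gamma is conjugate to the Poisson likelihood: posterior is Gamma(shape = 5.3+14 = 19.3, rate = 2.5+3 = 5.5).
Posterior mean = shape/rate = 19.3/5.5 = 3.509.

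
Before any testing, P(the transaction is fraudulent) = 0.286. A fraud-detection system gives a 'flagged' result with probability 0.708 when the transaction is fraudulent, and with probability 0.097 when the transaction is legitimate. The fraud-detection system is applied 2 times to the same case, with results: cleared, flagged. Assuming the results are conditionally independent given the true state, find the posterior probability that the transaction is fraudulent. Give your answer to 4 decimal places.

Posterior P(H) ≈ 0.4860

With H the event that the transaction is fraudulent, the joint likelihood of the observed sequence is P(data|H) = 0.292·0.708 = 0.20674 and P(data|¬H) = 0.903·0.097 = 0.087591.
Bayes: P(H|data) = 0.286·0.20674 / (0.286·0.20674 + 0.714·0.087591) = 0.059126/0.12167 = 0.4860.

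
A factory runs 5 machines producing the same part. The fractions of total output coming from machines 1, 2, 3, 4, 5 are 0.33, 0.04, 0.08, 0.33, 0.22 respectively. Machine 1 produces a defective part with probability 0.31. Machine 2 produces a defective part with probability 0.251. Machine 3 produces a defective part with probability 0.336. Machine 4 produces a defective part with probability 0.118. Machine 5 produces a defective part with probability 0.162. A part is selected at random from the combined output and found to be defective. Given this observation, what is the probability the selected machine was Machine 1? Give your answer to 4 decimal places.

P(defective|M1) = 0.31; P(defective|M2) = 0.251; P(defective|M3) = 0.336; P(defective|M4) = 0.118; P(defective|M5) = 0.162.
Prior × likelihood for each source: 0.33·0.31=0.1023, 0.04·0.251=0.01004, 0.08·0.336=0.02688, 0.33·0.118=0.03894, 0.22·0.162=0.03564. Summing gives P(defective) = 0.21380.
P(Machine 1 | defective) = 0.1023 / 0.21380 = 0.4785.

Posterior probability ≈ 0.4785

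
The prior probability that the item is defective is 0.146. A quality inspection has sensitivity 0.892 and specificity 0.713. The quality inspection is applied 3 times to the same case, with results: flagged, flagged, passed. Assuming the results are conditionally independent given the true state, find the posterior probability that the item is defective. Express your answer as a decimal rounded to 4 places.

Let H be the event that the item is defective; start with P(H) = 0.146. P('flagged'|H) = 0.892, P('flagged'|¬H) = 0.287.
Update on result 1 ('flagged'): P(H) ← 0.892·0.1460 / (0.892·0.1460 + 0.287·0.8540) = 0.13023/0.37533 = 0.3470.
Update on result 2 ('flagged'): P(H) ← 0.892·0.3470 / (0.892·0.3470 + 0.287·0.6530) = 0.30951/0.49692 = 0.6228.
Update on result 3 ('passed'): P(H) ← 0.108·0.6228 / (0.108·0.6228 + 0.713·0.3772) = 0.067267/0.33618 = 0.2001.

Posterior P(H) ≈ 0.2001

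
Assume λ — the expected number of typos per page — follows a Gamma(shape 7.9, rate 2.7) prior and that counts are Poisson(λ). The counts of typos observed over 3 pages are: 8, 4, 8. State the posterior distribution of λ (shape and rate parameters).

The Poisson likelihood adds the total count to the shape and the number of exposure periods to the rate. Here ∑xᵢ = 20 and n = 3, so shape 7.9→27.9 and rate 2.7→5.7.

Posterior: Gamma(shape=27.9, rate=5.7)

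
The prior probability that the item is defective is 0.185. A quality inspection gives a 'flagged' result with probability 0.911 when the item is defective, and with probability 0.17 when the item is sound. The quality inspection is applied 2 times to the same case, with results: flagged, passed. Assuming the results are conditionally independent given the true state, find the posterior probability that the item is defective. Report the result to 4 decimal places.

Posterior P(H) ≈ 0.1154

With H the event that the item is defective, the joint likelihood of the observed sequence is P(data|H) = 0.911·0.089 = 0.081079 and P(data|¬H) = 0.17·0.83 = 0.14110.
Bayes: P(H|data) = 0.185·0.081079 / (0.185·0.081079 + 0.815·0.14110) = 0.015000/0.13000 = 0.1154.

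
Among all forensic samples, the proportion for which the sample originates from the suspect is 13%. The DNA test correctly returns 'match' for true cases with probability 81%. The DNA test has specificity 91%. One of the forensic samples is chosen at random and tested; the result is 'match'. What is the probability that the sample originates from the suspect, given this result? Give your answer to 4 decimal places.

P(H | E) ≈ 0.5735

Let H be the event that the sample originates from the suspect. P(H) = 0.13, so P(¬H) = 0.87. With E the 'match' result, P(E|H) = 0.81 and P(E|¬H) = 0.09.
P(E) = 0.81·0.13 + 0.09·0.87 = 0.10530 + 0.078300 = 0.18360.
By Bayes' theorem, P(H|E) = 0.10530 / 0.18360 = 0.5735.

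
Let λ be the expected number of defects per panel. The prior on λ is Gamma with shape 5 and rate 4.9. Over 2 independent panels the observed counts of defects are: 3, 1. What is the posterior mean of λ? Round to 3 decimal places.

Posterior mean ≈ 1.304

The Poisson likelihood adds the total count to the shape and the number of exposure periods to the rate. Here ∑xᵢ = 4 and n = 2, so shape 5→9 and rate 4.9→6.9.
E[λ | data] = 9/6.9 = 1.304.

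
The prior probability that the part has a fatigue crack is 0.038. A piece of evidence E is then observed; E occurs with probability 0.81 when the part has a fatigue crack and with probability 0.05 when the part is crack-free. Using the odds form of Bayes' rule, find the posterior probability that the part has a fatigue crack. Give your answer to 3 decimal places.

Prior odds = 0.038/(1−0.038) = 0.039501.
Likelihood ratio for E = 0.81/0.05 = 16.200.
Posterior odds = prior odds × LR = 0.63992.
Posterior probability = odds/(1+odds) = 0.63992/1.6399 = 0.390.

Posterior probability ≈ 0.390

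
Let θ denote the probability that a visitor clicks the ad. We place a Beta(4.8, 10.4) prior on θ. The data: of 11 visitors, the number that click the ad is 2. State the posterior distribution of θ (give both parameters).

The binomial likelihood is conjugate to the Beta prior: with 2 successes and 9 failures, the posterior is Beta(4.8+2, 10.4+9) = Beta(6.8, 19.4).

Posterior: Beta(6.8, 19.4)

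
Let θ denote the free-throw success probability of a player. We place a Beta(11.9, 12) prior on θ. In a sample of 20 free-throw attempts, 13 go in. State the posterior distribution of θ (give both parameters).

Posterior: Beta(24.9, 19)

The binomial likelihood is conjugate to the Beta prior: with 13 successes and 7 failures, the posterior is Beta(11.9+13, 12+7) = Beta(24.9, 19).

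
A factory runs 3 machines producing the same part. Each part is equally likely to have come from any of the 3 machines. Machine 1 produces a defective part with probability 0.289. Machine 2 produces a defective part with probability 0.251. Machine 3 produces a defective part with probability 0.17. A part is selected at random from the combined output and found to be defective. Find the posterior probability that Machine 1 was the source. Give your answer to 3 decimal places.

Posterior probability ≈ 0.407

Tabulate prior·likelihood by source: [1] prior 0.333333, lik 0.289, product 0.09633; [2] prior 0.333333, lik 0.251, product 0.08367; [3] prior 0.333333, lik 0.17, product 0.05667.
Normalizing constant = 0.23667; the posterior for Machine 1 is its product over the sum, 0.09633/0.23667 = 0.407.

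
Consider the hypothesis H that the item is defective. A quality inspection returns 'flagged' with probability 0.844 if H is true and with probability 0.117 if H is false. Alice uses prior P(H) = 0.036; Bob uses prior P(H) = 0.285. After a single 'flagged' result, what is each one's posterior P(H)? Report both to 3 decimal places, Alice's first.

Alice: 0.212; Bob: 0.742

The likelihood ratio for a 'flagged' result is 0.844/0.117 = 7.2137.
Alice: prior odds 0.036/0.964 = 0.037344; posterior odds 0.26939; posterior probability 0.212.
Bob: prior odds 0.285/0.715 = 0.39860; posterior odds 2.8754; posterior probability 0.742.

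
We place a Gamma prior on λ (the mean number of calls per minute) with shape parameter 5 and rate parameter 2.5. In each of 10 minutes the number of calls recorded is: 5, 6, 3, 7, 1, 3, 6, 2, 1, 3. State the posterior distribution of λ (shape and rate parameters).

Posterior: Gamma(shape=42, rate=12.5)

Total count ∑xᵢ = 37 over n = 10 minutes.
Gamma is conjugate to the Poisson likelihood: posterior is Gamma(shape = 5+37 = 42, rate = 2.5+10 = 12.5).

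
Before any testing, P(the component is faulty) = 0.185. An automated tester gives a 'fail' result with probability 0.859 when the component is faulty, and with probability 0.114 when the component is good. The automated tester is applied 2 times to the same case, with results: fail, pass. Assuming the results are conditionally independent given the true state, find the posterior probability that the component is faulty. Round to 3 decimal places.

Let H be the event that the component is faulty; start with P(H) = 0.185. P('fail'|H) = 0.859, P('fail'|¬H) = 0.114.
Update on result 1 ('fail'): P(H) ← 0.859·0.1850 / (0.859·0.1850 + 0.114·0.8150) = 0.15892/0.25182 = 0.6311.
Update on result 2 ('pass'): P(H) ← 0.141·0.6311 / (0.141·0.6311 + 0.886·0.3689) = 0.088979/0.41587 = 0.2140.

Posterior P(H) ≈ 0.214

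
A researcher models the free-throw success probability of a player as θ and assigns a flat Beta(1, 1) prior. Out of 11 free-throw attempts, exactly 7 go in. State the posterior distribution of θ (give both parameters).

Posterior: Beta(8, 5)

The binomial likelihood is conjugate to the Beta prior: with 7 successes and 4 failures, the posterior is Beta(1+7, 1+4) = Beta(8, 5).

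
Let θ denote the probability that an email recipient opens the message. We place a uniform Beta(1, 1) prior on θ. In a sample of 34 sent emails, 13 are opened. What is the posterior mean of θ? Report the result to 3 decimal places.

Posterior mean ≈ 0.389

Observing 13 successes and 21 failures updates Beta(1, 1) by adding the success and failure counts to the two shape parameters: α = 1+13 = 14, β = 1+21 = 22.
E[θ | data] = 14/(14+22) = 0.389.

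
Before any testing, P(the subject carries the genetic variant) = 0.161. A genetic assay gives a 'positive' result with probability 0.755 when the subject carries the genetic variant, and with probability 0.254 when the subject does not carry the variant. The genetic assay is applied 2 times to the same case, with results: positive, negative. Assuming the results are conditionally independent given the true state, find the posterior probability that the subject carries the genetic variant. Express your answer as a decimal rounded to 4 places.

Posterior P(H) ≈ 0.1578

Let H be the event that the subject carries the genetic variant; start with P(H) = 0.161. P('positive'|H) = 0.755, P('positive'|¬H) = 0.254.
Update on result 1 ('positive'): P(H) ← 0.755·0.1610 / (0.755·0.1610 + 0.254·0.8390) = 0.12156/0.33466 = 0.3632.
Update on result 2 ('negative'): P(H) ← 0.245·0.3632 / (0.245·0.3632 + 0.746·0.6368) = 0.088988/0.56403 = 0.1578.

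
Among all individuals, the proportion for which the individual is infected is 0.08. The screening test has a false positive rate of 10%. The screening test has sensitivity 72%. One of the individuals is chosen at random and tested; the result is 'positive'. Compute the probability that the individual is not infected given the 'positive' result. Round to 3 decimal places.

Let H be the event that the individual is infected. P(H) = 0.08, so P(¬H) = 0.92. With E the 'positive' result, P(E|H) = 0.72 and P(E|¬H) = 0.1.
P(E) = 0.72·0.08 + 0.1·0.92 = 0.057600 + 0.092000 = 0.14960.
By Bayes' theorem, P(H|E) = 0.057600 / 0.14960 = 0.385. Hence P(¬H|E) = 1 − 0.385 = 0.615.

P(¬H | E) ≈ 0.615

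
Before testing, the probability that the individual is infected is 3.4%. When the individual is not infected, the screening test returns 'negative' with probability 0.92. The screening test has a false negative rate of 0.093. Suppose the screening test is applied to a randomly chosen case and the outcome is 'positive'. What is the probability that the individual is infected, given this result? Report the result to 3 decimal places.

P(H | E) ≈ 0.285

Write H for 'the individual is infected'. Prior odds H:¬H = 0.034/0.966 = 0.035197. For the 'positive' outcome, the likelihood ratio is 0.907/0.08 = 11.338.
Posterior odds = 0.035197 × 11.338 = 0.39904, so P(H|E) = 0.39904/(1+0.39904) = 0.285.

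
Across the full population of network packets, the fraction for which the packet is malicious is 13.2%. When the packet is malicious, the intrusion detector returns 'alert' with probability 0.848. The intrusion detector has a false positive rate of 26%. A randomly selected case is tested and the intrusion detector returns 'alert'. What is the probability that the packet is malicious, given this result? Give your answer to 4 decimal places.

P(H | E) ≈ 0.3315

Write H for 'the packet is malicious'. Prior odds H:¬H = 0.132/0.868 = 0.15207. For the 'alert' outcome, the likelihood ratio is 0.848/0.26 = 3.2615.
Posterior odds = 0.15207 × 3.2615 = 0.49599, so P(H|E) = 0.49599/(1+0.49599) = 0.3315.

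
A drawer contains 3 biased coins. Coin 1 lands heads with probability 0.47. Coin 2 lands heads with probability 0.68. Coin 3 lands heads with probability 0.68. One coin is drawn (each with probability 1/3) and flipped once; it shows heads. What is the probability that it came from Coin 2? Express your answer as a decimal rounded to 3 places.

Posterior probability ≈ 0.372

Tabulate prior·likelihood by source: [1] prior 0.333333, lik 0.47, product 0.1567; [2] prior 0.333333, lik 0.68, product 0.2267; [3] prior 0.333333, lik 0.68, product 0.2267.
Normalizing constant = 0.61000; the posterior for Coin 2 is its product over the sum, 0.2267/0.61000 = 0.372.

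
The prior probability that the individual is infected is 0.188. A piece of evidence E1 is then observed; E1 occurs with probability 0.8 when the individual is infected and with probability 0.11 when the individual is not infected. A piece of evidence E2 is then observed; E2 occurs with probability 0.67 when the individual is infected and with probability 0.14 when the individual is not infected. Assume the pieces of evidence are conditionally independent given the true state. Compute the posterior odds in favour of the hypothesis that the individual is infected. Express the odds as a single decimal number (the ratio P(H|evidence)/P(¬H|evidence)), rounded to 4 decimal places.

Prior odds = 0.188/(1−0.188) = 0.23153. In log-odds, ln(0.23153) = -1.4631.
Add log likelihood ratios: ln(7.2727) + ln(4.7857) = 3.5498.
Posterior log-odds = 2.0867, so posterior odds = exp(2.0867) = 8.0583.

Posterior odds ≈ 8.0583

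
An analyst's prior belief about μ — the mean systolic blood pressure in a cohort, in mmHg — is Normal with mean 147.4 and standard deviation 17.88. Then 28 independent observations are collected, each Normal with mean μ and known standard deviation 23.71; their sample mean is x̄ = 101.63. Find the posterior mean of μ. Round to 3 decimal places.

Posterior mean ≈ 104.335

Prior precision 1/τ₀² = 1/17.88² = 0.00312799; data precision n/σ² = 28/23.71² = 0.0498075.
Posterior precision = 0.00312799 + 0.0498075 = 0.0529355.
Posterior mean = (0.00312799·147.4 + 0.0498075·101.63) / 0.0529355 = 104.335.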